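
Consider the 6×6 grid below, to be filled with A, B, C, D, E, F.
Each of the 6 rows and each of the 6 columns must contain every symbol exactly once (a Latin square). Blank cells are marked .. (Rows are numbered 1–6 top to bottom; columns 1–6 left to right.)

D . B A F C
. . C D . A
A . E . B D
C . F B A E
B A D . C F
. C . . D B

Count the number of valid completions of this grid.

1

Row 1, column 2: eliminating its row and column leaves {E}.
Row 2, column 1: eliminating its row and column leaves {E, F}.
Row 2, column 2: eliminating its row and column leaves {B, E, F}.
Row 2, column 5: eliminating its row and column leaves {E}.
Row 3, column 2: eliminating its row and column leaves {F}.
Row 3, column 4: eliminating its row and column leaves {C, F}.
Row 4, column 2: eliminating its row and column leaves {D}.
Row 5, column 4: eliminating its row and column leaves {E}.
Row 6, column 1: eliminating its row and column leaves {E, F}.
Row 6, column 3: eliminating its row and column leaves {A}.
Row 6, column 4: eliminating its row and column leaves {E, F}.
Only one assignment across all blanks avoids any row or column repeat, giving 1 completion.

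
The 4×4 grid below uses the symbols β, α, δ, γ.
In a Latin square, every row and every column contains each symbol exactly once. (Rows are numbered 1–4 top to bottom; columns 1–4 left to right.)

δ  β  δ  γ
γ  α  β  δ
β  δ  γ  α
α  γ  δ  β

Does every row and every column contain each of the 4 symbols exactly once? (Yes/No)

Row 1 contains δ twice (at columns 1 and 3), so it is not a permutation.

No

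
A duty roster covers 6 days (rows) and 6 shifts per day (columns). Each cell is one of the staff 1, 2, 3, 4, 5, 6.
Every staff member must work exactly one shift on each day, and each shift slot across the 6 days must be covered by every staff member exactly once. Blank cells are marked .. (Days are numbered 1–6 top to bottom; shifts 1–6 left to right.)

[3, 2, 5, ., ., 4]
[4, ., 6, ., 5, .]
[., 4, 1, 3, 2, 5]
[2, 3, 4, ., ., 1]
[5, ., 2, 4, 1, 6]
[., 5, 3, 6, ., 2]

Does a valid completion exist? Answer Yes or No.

No

Day 5, shift 2: day 5 together with shift 2 already contain {1, 2, 3, 4, 5, 6} — every symbol — so nothing can go there. The grid has no valid completion.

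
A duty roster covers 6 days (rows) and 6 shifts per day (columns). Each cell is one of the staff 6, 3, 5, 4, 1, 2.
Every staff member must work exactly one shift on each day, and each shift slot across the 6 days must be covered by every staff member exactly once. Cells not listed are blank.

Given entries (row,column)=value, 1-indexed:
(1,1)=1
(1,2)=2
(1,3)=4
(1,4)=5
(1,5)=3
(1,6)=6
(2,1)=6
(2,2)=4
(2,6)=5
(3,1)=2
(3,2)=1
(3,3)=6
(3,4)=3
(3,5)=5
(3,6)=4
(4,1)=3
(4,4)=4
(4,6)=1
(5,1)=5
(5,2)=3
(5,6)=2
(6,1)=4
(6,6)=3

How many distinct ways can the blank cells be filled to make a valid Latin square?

3

Day 2, shift 3: eliminating its day and shift leaves {3, 1, 2}.
Day 2, shift 4: eliminating its day and shift leaves {1, 2}.
Day 2, shift 5: eliminating its day and shift leaves {1, 2}.
Day 4, shift 2: eliminating its day and shift leaves {6, 5}.
Day 4, shift 3: eliminating its day and shift leaves {5, 2}.
Day 4, shift 5: eliminating its day and shift leaves {6, 2}.
Day 5, shift 3: eliminating its day and shift leaves {1}.
Day 5, shift 4: eliminating its day and shift leaves {6, 1}.
Day 5, shift 5: eliminating its day and shift leaves {6, 4, 1}.
Day 6, shift 2: eliminating its day and shift leaves {6, 5}.
Day 6, shift 3: eliminating its day and shift leaves {5, 1, 2}.
Day 6, shift 4: eliminating its day and shift leaves {6, 1, 2}.
Day 6, shift 5: eliminating its day and shift leaves {6, 1, 2}.
Enumerating the assignments across these blanks that avoid any day or shift repeat gives 3 completions.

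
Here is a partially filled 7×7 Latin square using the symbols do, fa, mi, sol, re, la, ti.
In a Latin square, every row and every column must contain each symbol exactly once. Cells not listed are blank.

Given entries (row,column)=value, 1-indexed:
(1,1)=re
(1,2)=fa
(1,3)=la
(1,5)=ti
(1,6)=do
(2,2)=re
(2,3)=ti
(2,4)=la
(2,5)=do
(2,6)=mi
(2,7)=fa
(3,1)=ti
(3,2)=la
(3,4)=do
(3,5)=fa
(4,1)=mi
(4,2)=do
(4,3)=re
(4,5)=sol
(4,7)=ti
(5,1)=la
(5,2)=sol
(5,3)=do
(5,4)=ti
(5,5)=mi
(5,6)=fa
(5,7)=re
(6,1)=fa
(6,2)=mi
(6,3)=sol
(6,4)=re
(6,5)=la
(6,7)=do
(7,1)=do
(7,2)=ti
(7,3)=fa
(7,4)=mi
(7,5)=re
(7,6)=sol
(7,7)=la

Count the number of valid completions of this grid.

1

Row 1, column 4: eliminating its row and column leaves {sol}.
Row 1, column 7: eliminating its row and column leaves {mi, sol}.
Row 2, column 1: eliminating its row and column leaves {sol}.
Row 3, column 3: eliminating its row and column leaves {mi}.
Row 3, column 6: eliminating its row and column leaves {re}.
Row 3, column 7: eliminating its row and column leaves {mi, sol}.
Row 4, column 4: eliminating its row and column leaves {fa}.
Row 4, column 6: eliminating its row and column leaves {la}.
Row 6, column 6: eliminating its row and column leaves {ti}.
Only one assignment across all blanks avoids any row or column repeat, giving 1 completion.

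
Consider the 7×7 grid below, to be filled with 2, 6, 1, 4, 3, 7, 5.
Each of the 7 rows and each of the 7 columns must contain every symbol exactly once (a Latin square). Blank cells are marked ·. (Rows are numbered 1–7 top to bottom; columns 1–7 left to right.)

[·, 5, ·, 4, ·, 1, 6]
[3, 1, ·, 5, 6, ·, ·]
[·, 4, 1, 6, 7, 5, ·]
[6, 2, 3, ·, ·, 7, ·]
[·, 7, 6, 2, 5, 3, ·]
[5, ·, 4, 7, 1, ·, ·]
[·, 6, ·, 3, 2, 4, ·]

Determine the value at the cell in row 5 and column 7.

1

Row 1, column 5: row 1 has {6, 1, 4, 5} and column 5 has {2, 6, 1, 7, 5}, leaving only 3.
Row 2, column 6: row 2 has {6, 1, 3, 5} and column 6 has {1, 4, 3, 7, 5}, leaving only 2.
Row 2, column 3: row 2 has {2, 6, 1, 3, 5} and column 3 has {6, 1, 4, 3}, leaving only 7.
Row 1, column 3: row 1 has {6, 1, 4, 3, 5} and column 3 has {6, 1, 4, 3, 7}, leaving only 2.
Row 1, column 1: row 1 has {2, 6, 1, 4, 3, 5} and column 1 has {6, 3, 5}, leaving only 7.
Row 2, column 7: row 2 has {2, 6, 1, 3, 7, 5} and column 7 has {6}, leaving only 4.
Row 5 already has {2, 6, 3, 7, 5} and column 7 already has {6, 4}, so row 5, column 7 must be 1.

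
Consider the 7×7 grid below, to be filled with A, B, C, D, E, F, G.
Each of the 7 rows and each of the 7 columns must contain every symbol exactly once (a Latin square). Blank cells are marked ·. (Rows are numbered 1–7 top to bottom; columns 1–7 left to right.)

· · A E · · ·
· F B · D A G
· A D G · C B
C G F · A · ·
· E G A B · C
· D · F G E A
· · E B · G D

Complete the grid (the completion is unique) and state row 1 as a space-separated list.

G B A E C D F

Row 1, column 7: row 1 has {A, E} and column 7 has {A, B, C, D, G}, leaving only F.
Row 1, column 5: row 1 has {A, E, F} and column 5 has {A, B, D, G}, leaving only C.
Row 1, column 2: row 1 has {A, C, E, F} and column 2 has {A, D, E, F, G}, leaving only B.
Row 1, column 6: row 1 has {A, B, C, E, F} and column 6 has {A, C, E, G}, leaving only D.
Row 1, column 1: row 1 has {A, B, C, D, E, F} and column 1 has {C}, leaving only G.
So row 1 reads: G B A E C D F.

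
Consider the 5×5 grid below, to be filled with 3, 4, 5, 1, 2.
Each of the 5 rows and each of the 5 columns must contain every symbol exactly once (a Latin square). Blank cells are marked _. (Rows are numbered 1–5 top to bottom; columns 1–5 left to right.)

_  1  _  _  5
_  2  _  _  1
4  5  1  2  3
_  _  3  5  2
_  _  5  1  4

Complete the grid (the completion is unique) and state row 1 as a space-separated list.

Row 2, column 3: row 2 has {1, 2} and column 3 has {3, 5, 1}, leaving only 4.
Row 1, column 3: row 1 has {5, 1} and column 3 has {3, 4, 5, 1}, leaving only 2.
Row 1, column 1: row 1 has {5, 1, 2} and column 1 has {4}, leaving only 3.
Row 1, column 4: row 1 has {3, 5, 1, 2} and column 4 has {5, 1, 2}, leaving only 4.
So row 1 reads: 3 1 2 4 5.

3 1 2 4 5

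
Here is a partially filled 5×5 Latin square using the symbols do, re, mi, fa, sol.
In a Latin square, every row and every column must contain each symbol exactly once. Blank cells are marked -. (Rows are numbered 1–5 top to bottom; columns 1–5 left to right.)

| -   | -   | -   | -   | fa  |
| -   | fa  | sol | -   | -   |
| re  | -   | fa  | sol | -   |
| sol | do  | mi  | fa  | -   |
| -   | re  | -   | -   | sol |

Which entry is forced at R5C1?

fa

Row 3, column 2: row 3 has {re, fa, sol} and column 2 has {do, re, fa}, leaving only mi.
Row 1, column 2: row 1 has {fa} and column 2 has {do, re, mi, fa}, leaving only sol.
Row 3, column 5: row 3 has {re, mi, fa, sol} and column 5 has {fa, sol}, leaving only do.
Row 4, column 5: row 4 has {do, mi, fa, sol} and column 5 has {do, fa, sol}, leaving only re.
Row 2, column 5: row 2 has {fa, sol} and column 5 has {do, re, fa, sol}, leaving only mi.
Row 2, column 1: row 2 has {mi, fa, sol} and column 1 has {re, sol}, leaving only do.
Row 1, column 1: row 1 has {fa, sol} and column 1 has {do, re, sol}, leaving only mi.
Row 5 already has {re, sol} and column 1 already has {do, re, mi, sol}, so row 5, column 1 must be fa.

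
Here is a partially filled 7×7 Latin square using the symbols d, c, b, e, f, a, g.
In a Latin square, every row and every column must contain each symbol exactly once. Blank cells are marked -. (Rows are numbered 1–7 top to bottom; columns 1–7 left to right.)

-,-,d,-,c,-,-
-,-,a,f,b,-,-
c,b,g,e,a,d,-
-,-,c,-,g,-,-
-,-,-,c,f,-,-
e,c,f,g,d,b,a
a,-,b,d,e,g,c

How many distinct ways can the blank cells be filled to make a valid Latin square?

10

Row 1, column 1: eliminating its row and column leaves {b, f, g}.
Row 1, column 2: eliminating its row and column leaves {e, f, a, g}.
Row 1, column 4: eliminating its row and column leaves {b, a}.
Row 1, column 6: eliminating its row and column leaves {e, f, a}.
Row 1, column 7: eliminating its row and column leaves {b, e, f, g}.
Row 2, column 1: eliminating its row and column leaves {d, g}.
Row 2, column 2: eliminating its row and column leaves {d, e, g}.
Row 2, column 6: eliminating its row and column leaves {c, e}.
Row 2, column 7: eliminating its row and column leaves {d, e, g}.
Row 3, column 7: eliminating its row and column leaves {f}.
Row 4, column 1: eliminating its row and column leaves {d, b, f}.
Row 4, column 2: eliminating its row and column leaves {d, e, f, a}.
Row 4, column 4: eliminating its row and column leaves {b, a}.
Row 4, column 6: eliminating its row and column leaves {e, f, a}.
Row 4, column 7: eliminating its row and column leaves {d, b, e, f}.
Row 5, column 1: eliminating its row and column leaves {d, b, g}.
Row 5, column 2: eliminating its row and column leaves {d, e, a, g}.
Row 5, column 3: eliminating its row and column leaves {e}.
Row 5, column 6: eliminating its row and column leaves {e, a}.
Row 5, column 7: eliminating its row and column leaves {d, b, e, g}.
Row 7, column 2: eliminating its row and column leaves {f}.
Enumerating the assignments across these blanks that avoid any row or column repeat gives 10 completions.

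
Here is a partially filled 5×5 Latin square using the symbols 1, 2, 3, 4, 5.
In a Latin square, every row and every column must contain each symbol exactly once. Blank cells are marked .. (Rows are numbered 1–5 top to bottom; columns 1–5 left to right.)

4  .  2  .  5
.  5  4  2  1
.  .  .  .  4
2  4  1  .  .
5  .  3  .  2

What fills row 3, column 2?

2

Row 2, column 1: row 2 has {1, 2, 4, 5} and column 1 has {2, 4, 5}, leaving only 3.
Row 3, column 1: row 3 has {4} and column 1 has {2, 3, 4, 5}, leaving only 1.
Row 3, column 3: row 3 has {1, 4} and column 3 has {1, 2, 3, 4}, leaving only 5.
Row 3, column 4: row 3 has {1, 4, 5} and column 4 has {2}, leaving only 3.
Row 3 already has {1, 3, 4, 5} and column 2 already has {4, 5}, so row 3, column 2 must be 2.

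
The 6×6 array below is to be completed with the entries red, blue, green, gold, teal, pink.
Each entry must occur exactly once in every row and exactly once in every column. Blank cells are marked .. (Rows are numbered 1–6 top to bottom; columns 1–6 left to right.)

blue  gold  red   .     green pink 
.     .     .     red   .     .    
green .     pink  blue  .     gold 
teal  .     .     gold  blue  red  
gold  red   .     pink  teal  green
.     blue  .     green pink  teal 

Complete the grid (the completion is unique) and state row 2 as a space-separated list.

pink green teal red gold blue

Row 2, column 1: row 2 has {red} and column 1 has {blue, green, gold, teal}, leaving only pink.
Row 2, column 5: row 2 has {red, pink} and column 5 has {blue, green, teal, pink}, leaving only gold.
Row 2, column 6: row 2 has {red, gold, pink} and column 6 has {red, green, gold, teal, pink}, leaving only blue.
Row 1, column 4: row 1 has {red, blue, green, gold, pink} and column 4 has {red, blue, green, gold, pink}, leaving only teal.
Row 3, column 2: row 3 has {blue, green, gold, pink} and column 2 has {red, blue, gold}, leaving only teal.
Row 2, column 2: row 2 has {red, blue, gold, pink} and column 2 has {red, blue, gold, teal}, leaving only green.
Row 2, column 3: row 2 has {red, blue, green, gold, pink} and column 3 has {red, pink}, leaving only teal.
So row 2 reads: pink green teal red gold blue.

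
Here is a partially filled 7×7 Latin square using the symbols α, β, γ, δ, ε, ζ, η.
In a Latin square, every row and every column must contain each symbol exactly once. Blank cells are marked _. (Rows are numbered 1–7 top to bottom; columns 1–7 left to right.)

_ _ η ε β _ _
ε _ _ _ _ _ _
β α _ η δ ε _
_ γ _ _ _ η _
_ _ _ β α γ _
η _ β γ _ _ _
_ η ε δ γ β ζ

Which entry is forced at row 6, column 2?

Row 3, column 7: row 3 has {α, β, δ, ε, η} and column 7 has {ζ}, leaving only γ.
Row 3, column 3: row 3 has {α, β, γ, δ, ε, η} and column 3 has {β, ε, η}, leaving only ζ.
Row 5, column 3: row 5 has {α, β, γ} and column 3 has {β, ε, ζ, η}, leaving only δ.
Row 4, column 3: row 4 has {γ, η} and column 3 has {β, δ, ε, ζ, η}, leaving only α.
Row 2, column 3: row 2 has {ε} and column 3 has {α, β, δ, ε, ζ, η}, leaving only γ.
Row 4, column 4: row 4 has {α, γ, η} and column 4 has {β, γ, δ, ε, η}, leaving only ζ.
Row 2, column 4: row 2 has {γ, ε} and column 4 has {β, γ, δ, ε, ζ, η}, leaving only α.
Row 4, column 1: row 4 has {α, γ, ζ, η} and column 1 has {β, ε, η}, leaving only δ.
Row 4, column 5: row 4 has {α, γ, δ, ζ, η} and column 5 has {α, β, γ, δ}, leaving only ε.
Row 4, column 7: row 4 has {α, γ, δ, ε, ζ, η} and column 7 has {γ, ζ}, leaving only β.
Row 5, column 1: row 5 has {α, β, γ, δ} and column 1 has {β, δ, ε, η}, leaving only ζ.
Row 5, column 2: row 5 has {α, β, γ, δ, ζ} and column 2 has {α, γ, η}, leaving only ε.
Row 5, column 7: row 5 has {α, β, γ, δ, ε, ζ} and column 7 has {β, γ, ζ}, leaving only η.
Row 2, column 7: row 2 has {α, γ, ε} and column 7 has {β, γ, ζ, η}, leaving only δ.
Row 1, column 7: row 1 has {β, ε, η} and column 7 has {β, γ, δ, ζ, η}, leaving only α.
Row 1, column 1: row 1 has {α, β, ε, η} and column 1 has {β, δ, ε, ζ, η}, leaving only γ.
Row 2, column 6: row 2 has {α, γ, δ, ε} and column 6 has {β, γ, ε, η}, leaving only ζ.
Row 1, column 6: row 1 has {α, β, γ, ε, η} and column 6 has {β, γ, ε, ζ, η}, leaving only δ.
Row 1, column 2: row 1 has {α, β, γ, δ, ε, η} and column 2 has {α, γ, ε, η}, leaving only ζ.
Row 6 already has {β, γ, η} and column 2 already has {α, γ, ε, ζ, η}, so row 6, column 2 must be δ.

δ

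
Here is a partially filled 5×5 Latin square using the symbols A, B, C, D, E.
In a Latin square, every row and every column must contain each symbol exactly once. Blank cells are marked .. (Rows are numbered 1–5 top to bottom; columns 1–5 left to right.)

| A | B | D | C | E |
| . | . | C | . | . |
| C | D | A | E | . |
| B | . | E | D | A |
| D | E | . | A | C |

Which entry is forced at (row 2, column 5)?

Row 2, column 1: row 2 has {C} and column 1 has {A, B, C, D}, leaving only E.
Row 2, column 2: row 2 has {C, E} and column 2 has {B, D, E}, leaving only A.
Row 2, column 4: row 2 has {A, C, E} and column 4 has {A, C, D, E}, leaving only B.
Row 2 already has {A, B, C, E} and column 5 already has {A, C, E}, so row 2, column 5 must be D.

D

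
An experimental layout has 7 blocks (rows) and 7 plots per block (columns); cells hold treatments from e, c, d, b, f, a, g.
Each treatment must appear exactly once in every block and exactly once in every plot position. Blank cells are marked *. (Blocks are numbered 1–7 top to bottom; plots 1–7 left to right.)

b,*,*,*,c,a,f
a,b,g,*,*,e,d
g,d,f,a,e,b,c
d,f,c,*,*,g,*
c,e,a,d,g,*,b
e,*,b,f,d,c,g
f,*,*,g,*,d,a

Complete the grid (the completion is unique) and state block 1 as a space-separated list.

b g d e c a f

Block 1, plot 2: block 1 has {c, b, f, a} and plot 2 has {e, d, b, f}, leaving only g.
Block 1, plot 4: block 1 has {c, b, f, a, g} and plot 4 has {d, f, a, g}, leaving only e.
Block 1, plot 3: block 1 has {e, c, b, f, a, g} and plot 3 has {c, b, f, a, g}, leaving only d.
So block 1 reads: b g d e c a f.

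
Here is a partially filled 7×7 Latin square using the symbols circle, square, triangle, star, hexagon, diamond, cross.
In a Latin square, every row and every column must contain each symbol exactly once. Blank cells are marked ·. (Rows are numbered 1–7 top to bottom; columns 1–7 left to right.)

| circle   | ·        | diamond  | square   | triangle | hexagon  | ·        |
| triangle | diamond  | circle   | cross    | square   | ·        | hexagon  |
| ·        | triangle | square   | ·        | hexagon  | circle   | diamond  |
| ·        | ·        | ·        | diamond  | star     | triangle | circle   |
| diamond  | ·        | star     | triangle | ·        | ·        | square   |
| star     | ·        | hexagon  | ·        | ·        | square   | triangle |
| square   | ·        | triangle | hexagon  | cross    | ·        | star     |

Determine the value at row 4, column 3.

cross

Row 4 already has {circle, triangle, star, diamond} and column 3 already has {circle, square, triangle, star, hexagon, diamond}, so row 4, column 3 must be cross.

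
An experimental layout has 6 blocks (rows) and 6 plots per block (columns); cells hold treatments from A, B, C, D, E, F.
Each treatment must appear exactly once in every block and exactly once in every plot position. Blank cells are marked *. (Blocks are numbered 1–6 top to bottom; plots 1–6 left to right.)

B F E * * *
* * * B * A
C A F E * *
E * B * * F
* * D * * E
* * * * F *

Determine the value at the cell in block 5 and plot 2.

Block 2, plot 3: block 2 has {A, B} and plot 3 has {B, D, E, F}, leaving only C.
Block 6, plot 3: block 6 has {F} and plot 3 has {B, C, D, E, F}, leaving only A.
Block 6, plot 1: block 6 has {A, F} and plot 1 has {B, C, E}, leaving only D.
Block 2, plot 1: block 2 has {A, B, C} and plot 1 has {B, C, D, E}, leaving only F.
Block 5, plot 1: block 5 has {D, E} and plot 1 has {B, C, D, E, F}, leaving only A.
Block 6, plot 4: block 6 has {A, D, F} and plot 4 has {B, E}, leaving only C.
Block 5, plot 4: block 5 has {A, D, E} and plot 4 has {B, C, E}, leaving only F.
Block 6, plot 6: block 6 has {A, C, D, F} and plot 6 has {A, E, F}, leaving only B.
Block 3, plot 6: block 3 has {A, C, E, F} and plot 6 has {A, B, E, F}, leaving only D.
Block 1, plot 6: block 1 has {B, E, F} and plot 6 has {A, B, D, E, F}, leaving only C.
Block 3, plot 5: block 3 has {A, C, D, E, F} and plot 5 has {F}, leaving only B.
Block 5, plot 5: block 5 has {A, D, E, F} and plot 5 has {B, F}, leaving only C.
Block 5 already has {A, C, D, E, F} and plot 2 already has {A, F}, so block 5, plot 2 must be B.

B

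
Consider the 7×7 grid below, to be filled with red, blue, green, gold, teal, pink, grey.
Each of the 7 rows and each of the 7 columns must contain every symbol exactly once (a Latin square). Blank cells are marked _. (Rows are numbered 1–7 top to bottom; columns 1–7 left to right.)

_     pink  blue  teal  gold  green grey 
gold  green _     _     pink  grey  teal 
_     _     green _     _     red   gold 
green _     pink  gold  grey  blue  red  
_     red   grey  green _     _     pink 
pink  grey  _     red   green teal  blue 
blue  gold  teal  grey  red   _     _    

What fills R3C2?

blue

Row 1, column 1: row 1 has {blue, green, gold, teal, pink, grey} and column 1 has {blue, green, gold, pink}, leaving only red.
Row 2, column 3: row 2 has {green, gold, teal, pink, grey} and column 3 has {blue, green, teal, pink, grey}, leaving only red.
Row 2, column 4: row 2 has {red, green, gold, teal, pink, grey} and column 4 has {red, green, gold, teal, grey}, leaving only blue.
Row 3, column 4: row 3 has {red, green, gold} and column 4 has {red, blue, green, gold, teal, grey}, leaving only pink.
Row 4, column 2: row 4 has {red, blue, green, gold, pink, grey} and column 2 has {red, green, gold, pink, grey}, leaving only teal.
Row 3 already has {red, green, gold, pink} and column 2 already has {red, green, gold, teal, pink, grey}, so row 3, column 2 must be blue.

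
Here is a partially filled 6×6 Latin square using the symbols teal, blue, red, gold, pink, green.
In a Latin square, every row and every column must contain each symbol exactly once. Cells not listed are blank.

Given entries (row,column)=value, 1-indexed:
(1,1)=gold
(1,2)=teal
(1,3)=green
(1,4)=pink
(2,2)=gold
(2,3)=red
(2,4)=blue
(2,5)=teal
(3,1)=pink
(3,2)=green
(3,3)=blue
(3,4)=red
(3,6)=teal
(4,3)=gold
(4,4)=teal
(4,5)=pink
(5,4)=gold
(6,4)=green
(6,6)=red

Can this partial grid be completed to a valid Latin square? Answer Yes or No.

No

Row 1, column 6: row 1 has {teal, gold, pink, green} and column 6 has {teal, red}, so it must be blue.
Row 1, column 5: row 1 has {teal, blue, gold, pink, green} and column 5 has {teal, pink}, so it must be red.
Row 2, column 1: row 2 has {teal, blue, red, gold} and column 1 has {gold, pink}, so it must be green.
Row 2, column 6: row 2 has {teal, blue, red, gold, green} and column 6 has {teal, blue, red}, so it must be pink.
Row 3, column 5: row 3 has {teal, blue, red, pink, green} and column 5 has {teal, red, pink}, so it must be gold.
Row 4, column 6: row 4 has {teal, gold, pink} and column 6 has {teal, blue, red, pink}, so it must be green.
Now row 5, column 6: row 5 together with column 6 already contain {teal, blue, red, gold, pink, green} — every symbol — so nothing can go there. The grid has no valid completion.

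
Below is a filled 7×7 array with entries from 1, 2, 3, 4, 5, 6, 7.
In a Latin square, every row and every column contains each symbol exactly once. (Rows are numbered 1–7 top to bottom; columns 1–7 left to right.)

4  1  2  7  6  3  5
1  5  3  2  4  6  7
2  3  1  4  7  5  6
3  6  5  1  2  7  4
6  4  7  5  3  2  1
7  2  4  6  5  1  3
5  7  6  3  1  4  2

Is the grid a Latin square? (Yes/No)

Each row is a permutation of the 7 symbols, and so is each column.

Yes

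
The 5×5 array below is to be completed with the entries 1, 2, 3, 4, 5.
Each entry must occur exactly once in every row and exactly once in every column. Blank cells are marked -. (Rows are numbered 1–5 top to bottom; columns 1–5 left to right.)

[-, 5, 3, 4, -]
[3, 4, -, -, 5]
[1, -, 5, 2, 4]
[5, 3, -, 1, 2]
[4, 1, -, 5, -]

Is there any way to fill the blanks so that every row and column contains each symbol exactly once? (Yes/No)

Row 2, column 4: row 2 together with column 4 already contain {1, 2, 3, 4, 5} — every symbol — so nothing can go there. The grid has no valid completion.

No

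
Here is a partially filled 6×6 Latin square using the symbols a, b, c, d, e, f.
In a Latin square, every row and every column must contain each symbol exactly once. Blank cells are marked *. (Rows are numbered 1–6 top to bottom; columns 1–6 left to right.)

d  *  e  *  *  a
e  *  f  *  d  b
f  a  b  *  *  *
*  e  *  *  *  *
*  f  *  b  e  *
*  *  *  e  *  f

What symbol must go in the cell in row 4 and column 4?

Row 2, column 2: row 2 has {b, d, e, f} and column 2 has {a, e, f}, leaving only c.
Row 1, column 2: row 1 has {a, d, e} and column 2 has {a, c, e, f}, leaving only b.
Row 2, column 4: row 2 has {b, c, d, e, f} and column 4 has {b, e}, leaving only a.
Row 3, column 5: row 3 has {a, b, f} and column 5 has {d, e}, leaving only c.
Row 1, column 5: row 1 has {a, b, d, e} and column 5 has {c, d, e}, leaving only f.
Row 1, column 4: row 1 has {a, b, d, e, f} and column 4 has {a, b, e}, leaving only c.
Row 3, column 4: row 3 has {a, b, c, f} and column 4 has {a, b, c, e}, leaving only d.
Row 4 already has {e} and column 4 already has {a, b, c, d, e}, so row 4, column 4 must be f.

f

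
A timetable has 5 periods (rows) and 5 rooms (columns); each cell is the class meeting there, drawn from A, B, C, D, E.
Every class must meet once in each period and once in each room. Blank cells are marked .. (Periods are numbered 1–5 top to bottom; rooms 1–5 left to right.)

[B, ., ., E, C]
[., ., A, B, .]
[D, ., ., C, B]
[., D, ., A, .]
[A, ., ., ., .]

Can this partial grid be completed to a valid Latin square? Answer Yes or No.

Period 1, room 2: period 1 has {B, C, E} and room 2 has {D}, so it must be A.
Period 1, room 3: period 1 has {A, B, C, E} and room 3 has {A}, so it must be D.
Period 3, room 2: period 3 has {B, C, D} and room 2 has {A, D}, so it must be E.
Now period 3, room 3: period 3 together with room 3 already contain {A, B, C, D, E} — every symbol — so nothing can go there. The grid has no valid completion.

No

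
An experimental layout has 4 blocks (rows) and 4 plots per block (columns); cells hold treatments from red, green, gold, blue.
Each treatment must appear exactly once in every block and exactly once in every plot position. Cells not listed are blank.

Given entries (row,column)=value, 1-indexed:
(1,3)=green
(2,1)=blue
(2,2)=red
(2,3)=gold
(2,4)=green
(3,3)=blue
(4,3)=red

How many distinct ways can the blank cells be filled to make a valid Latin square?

4

Block 1, plot 1: eliminating its block and plot leaves {red, gold}.
Block 1, plot 2: eliminating its block and plot leaves {gold, blue}.
Block 1, plot 4: eliminating its block and plot leaves {red, gold, blue}.
Block 3, plot 1: eliminating its block and plot leaves {red, green, gold}.
Block 3, plot 2: eliminating its block and plot leaves {green, gold}.
Block 3, plot 4: eliminating its block and plot leaves {red, gold}.
Block 4, plot 1: eliminating its block and plot leaves {green, gold}.
Block 4, plot 2: eliminating its block and plot leaves {green, gold, blue}.
Block 4, plot 4: eliminating its block and plot leaves {gold, blue}.
Enumerating the assignments across these blanks that avoid any block or plot repeat gives 4 completions.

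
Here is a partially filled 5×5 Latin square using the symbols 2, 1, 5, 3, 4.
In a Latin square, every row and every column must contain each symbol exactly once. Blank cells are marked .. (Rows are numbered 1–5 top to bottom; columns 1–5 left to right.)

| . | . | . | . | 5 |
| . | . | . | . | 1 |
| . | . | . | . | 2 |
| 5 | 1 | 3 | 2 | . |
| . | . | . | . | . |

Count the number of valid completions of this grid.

Row 1, column 1: eliminating its row and column leaves {2, 1, 3, 4}.
Row 1, column 2: eliminating its row and column leaves {2, 3, 4}.
Row 1, column 3: eliminating its row and column leaves {2, 1, 4}.
Row 1, column 4: eliminating its row and column leaves {1, 3, 4}.
Row 2, column 1: eliminating its row and column leaves {2, 3, 4}.
Row 2, column 2: eliminating its row and column leaves {2, 5, 3, 4}.
Row 2, column 3: eliminating its row and column leaves {2, 5, 4}.
Row 2, column 4: eliminating its row and column leaves {5, 3, 4}.
Row 3, column 1: eliminating its row and column leaves {1, 3, 4}.
Row 3, column 2: eliminating its row and column leaves {5, 3, 4}.
Row 3, column 3: eliminating its row and column leaves {1, 5, 4}.
Row 3, column 4: eliminating its row and column leaves {1, 5, 3, 4}.
Row 4, column 5: eliminating its row and column leaves {4}.
Row 5, column 1: eliminating its row and column leaves {2, 1, 3, 4}.
Row 5, column 2: eliminating its row and column leaves {2, 5, 3, 4}.
Row 5, column 3: eliminating its row and column leaves {2, 1, 5, 4}.
Row 5, column 4: eliminating its row and column leaves {1, 5, 3, 4}.
Row 5, column 5: eliminating its row and column leaves {3, 4}.
Enumerating the assignments across these blanks that avoid any row or column repeat gives 56 completions.

56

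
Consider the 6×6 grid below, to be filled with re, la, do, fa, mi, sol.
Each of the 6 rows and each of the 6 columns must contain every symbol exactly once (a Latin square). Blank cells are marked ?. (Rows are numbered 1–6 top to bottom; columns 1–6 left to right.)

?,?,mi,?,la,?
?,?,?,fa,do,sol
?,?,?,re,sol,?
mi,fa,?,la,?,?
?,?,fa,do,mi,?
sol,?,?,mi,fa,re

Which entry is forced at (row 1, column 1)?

do

Row 1, column 4: row 1 has {la, mi} and column 4 has {re, la, do, fa, mi}, leaving only sol.
Row 4, column 5: row 4 has {la, fa, mi} and column 5 has {la, do, fa, mi, sol}, leaving only re.
Row 4, column 6: row 4 has {re, la, fa, mi} and column 6 has {re, sol}, leaving only do.
Row 1, column 6: row 1 has {la, mi, sol} and column 6 has {re, do, sol}, leaving only fa.
Row 4, column 3: row 4 has {re, la, do, fa, mi} and column 3 has {fa, mi}, leaving only sol.
Row 5, column 6: row 5 has {do, fa, mi} and column 6 has {re, do, fa, sol}, leaving only la.
Row 3, column 6: row 3 has {re, sol} and column 6 has {re, la, do, fa, sol}, leaving only mi.
Row 5, column 1: row 5 has {la, do, fa, mi} and column 1 has {mi, sol}, leaving only re.
Row 1 already has {la, fa, mi, sol} and column 1 already has {re, mi, sol}, so row 1, column 1 must be do.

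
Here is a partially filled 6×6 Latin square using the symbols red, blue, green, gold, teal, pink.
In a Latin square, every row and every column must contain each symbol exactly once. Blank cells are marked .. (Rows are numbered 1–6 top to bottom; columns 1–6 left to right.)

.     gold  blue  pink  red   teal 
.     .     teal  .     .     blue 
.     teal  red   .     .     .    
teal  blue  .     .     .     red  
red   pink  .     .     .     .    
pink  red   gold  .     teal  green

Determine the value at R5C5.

blue

Row 1, column 1: row 1 has {red, blue, gold, teal, pink} and column 1 has {red, teal, pink}, leaving only green.
Row 2, column 1: row 2 has {blue, teal} and column 1 has {red, green, teal, pink}, leaving only gold.
Row 2, column 2: row 2 has {blue, gold, teal} and column 2 has {red, blue, gold, teal, pink}, leaving only green.
Row 2, column 4: row 2 has {blue, green, gold, teal} and column 4 has {pink}, leaving only red.
Row 2, column 5: row 2 has {red, blue, green, gold, teal} and column 5 has {red, teal}, leaving only pink.
Row 3, column 1: row 3 has {red, teal} and column 1 has {red, green, gold, teal, pink}, leaving only blue.
Row 5, column 3: row 5 has {red, pink} and column 3 has {red, blue, gold, teal}, leaving only green.
Row 4, column 3: row 4 has {red, blue, teal} and column 3 has {red, blue, green, gold, teal}, leaving only pink.
Row 5, column 6: row 5 has {red, green, pink} and column 6 has {red, blue, green, teal}, leaving only gold.
Row 5 already has {red, green, gold, pink} and column 5 already has {red, teal, pink}, so row 5, column 5 must be blue.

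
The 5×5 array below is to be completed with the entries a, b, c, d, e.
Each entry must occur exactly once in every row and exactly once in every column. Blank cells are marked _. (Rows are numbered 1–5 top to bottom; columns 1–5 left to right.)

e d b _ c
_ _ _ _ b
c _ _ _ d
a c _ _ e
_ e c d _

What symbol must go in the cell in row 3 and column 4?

e

Row 1, column 4: row 1 has {b, c, d, e} and column 4 has {d}, leaving only a.
Row 2, column 1: row 2 has {b} and column 1 has {a, c, e}, leaving only d.
Row 2, column 2: row 2 has {b, d} and column 2 has {c, d, e}, leaving only a.
Row 2, column 3: row 2 has {a, b, d} and column 3 has {b, c}, leaving only e.
Row 2, column 4: row 2 has {a, b, d, e} and column 4 has {a, d}, leaving only c.
Row 3, column 2: row 3 has {c, d} and column 2 has {a, c, d, e}, leaving only b.
Row 3 already has {b, c, d} and column 4 already has {a, c, d}, so row 3, column 4 must be e.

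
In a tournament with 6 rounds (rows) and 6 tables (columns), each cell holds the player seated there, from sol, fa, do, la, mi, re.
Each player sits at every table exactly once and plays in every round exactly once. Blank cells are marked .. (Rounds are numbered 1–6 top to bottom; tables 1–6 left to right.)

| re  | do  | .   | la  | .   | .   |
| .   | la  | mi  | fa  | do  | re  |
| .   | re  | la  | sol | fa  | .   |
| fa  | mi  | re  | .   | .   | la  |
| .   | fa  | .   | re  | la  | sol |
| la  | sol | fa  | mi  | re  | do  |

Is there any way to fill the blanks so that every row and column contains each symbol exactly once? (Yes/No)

Yes

No round or table among the givens repeats a symbol, and propagating forced cells runs into no contradiction.
One valid completion exists (for instance, re do sol la mi fa / sol la mi fa do re / do re la sol fa mi / fa mi re do sol la / mi fa do re la sol / la sol fa mi re do).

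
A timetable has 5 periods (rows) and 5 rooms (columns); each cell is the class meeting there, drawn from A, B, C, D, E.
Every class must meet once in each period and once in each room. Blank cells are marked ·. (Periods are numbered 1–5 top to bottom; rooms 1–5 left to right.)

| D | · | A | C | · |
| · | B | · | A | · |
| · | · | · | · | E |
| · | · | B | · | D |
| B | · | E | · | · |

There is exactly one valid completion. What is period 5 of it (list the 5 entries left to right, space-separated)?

Period 5, room 4: period 5 has {B, E} and room 4 has {A, C}, leaving only D.
Period 1, room 2: period 1 has {A, C, D} and room 2 has {B}, leaving only E.
Period 1, room 5: period 1 has {A, C, D, E} and room 5 has {D, E}, leaving only B.
Period 2, room 5: period 2 has {A, B} and room 5 has {B, D, E}, leaving only C.
Period 5, room 5: period 5 has {B, D, E} and room 5 has {B, C, D, E}, leaving only A.
Period 5, room 2: period 5 has {A, B, D, E} and room 2 has {B, E}, leaving only C.
So period 5 reads: B C E D A.

B C E D A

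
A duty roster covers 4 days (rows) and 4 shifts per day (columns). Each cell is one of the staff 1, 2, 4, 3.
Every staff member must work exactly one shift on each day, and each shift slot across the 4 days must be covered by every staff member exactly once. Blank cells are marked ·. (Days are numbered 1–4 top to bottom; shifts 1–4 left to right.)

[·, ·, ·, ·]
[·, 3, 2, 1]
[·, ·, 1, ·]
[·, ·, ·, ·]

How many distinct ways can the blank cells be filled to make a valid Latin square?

Day 1, shift 1: eliminating its day and shift leaves {1, 2, 4, 3}.
Day 1, shift 2: eliminating its day and shift leaves {1, 2, 4}.
Day 1, shift 3: eliminating its day and shift leaves {4, 3}.
Day 1, shift 4: eliminating its day and shift leaves {2, 4, 3}.
Day 2, shift 1: eliminating its day and shift leaves {4}.
Day 3, shift 1: eliminating its day and shift leaves {2, 4, 3}.
Day 3, shift 2: eliminating its day and shift leaves {2, 4}.
Day 3, shift 4: eliminating its day and shift leaves {2, 4, 3}.
Day 4, shift 1: eliminating its day and shift leaves {1, 2, 4, 3}.
Day 4, shift 2: eliminating its day and shift leaves {1, 2, 4}.
Day 4, shift 3: eliminating its day and shift leaves {4, 3}.
Day 4, shift 4: eliminating its day and shift leaves {2, 4, 3}.
Enumerating the assignments across these blanks that avoid any day or shift repeat gives 8 completions.

8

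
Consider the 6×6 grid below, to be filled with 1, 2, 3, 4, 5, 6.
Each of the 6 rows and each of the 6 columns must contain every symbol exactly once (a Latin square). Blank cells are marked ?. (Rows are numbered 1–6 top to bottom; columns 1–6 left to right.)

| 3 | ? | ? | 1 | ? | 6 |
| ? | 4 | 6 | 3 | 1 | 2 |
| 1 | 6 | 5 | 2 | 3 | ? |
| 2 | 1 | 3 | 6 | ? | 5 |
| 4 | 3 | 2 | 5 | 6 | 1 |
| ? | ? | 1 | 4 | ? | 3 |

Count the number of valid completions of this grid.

Row 1, column 2: eliminating its row and column leaves {2, 5}.
Row 1, column 3: eliminating its row and column leaves {4}.
Row 1, column 5: eliminating its row and column leaves {2, 4, 5}.
Row 2, column 1: eliminating its row and column leaves {5}.
Row 3, column 6: eliminating its row and column leaves {4}.
Row 4, column 5: eliminating its row and column leaves {4}.
Row 6, column 1: eliminating its row and column leaves {5, 6}.
Row 6, column 2: eliminating its row and column leaves {2, 5}.
Row 6, column 5: eliminating its row and column leaves {2, 5}.
Enumerating the assignments across these blanks that avoid any row or column repeat gives 2 completions.

2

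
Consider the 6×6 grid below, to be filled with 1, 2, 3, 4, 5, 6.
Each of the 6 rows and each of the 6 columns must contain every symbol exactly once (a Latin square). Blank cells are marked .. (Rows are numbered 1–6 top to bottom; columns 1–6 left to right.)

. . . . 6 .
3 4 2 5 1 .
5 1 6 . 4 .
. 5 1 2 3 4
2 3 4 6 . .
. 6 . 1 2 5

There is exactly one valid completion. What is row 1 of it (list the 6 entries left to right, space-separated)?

1 2 5 4 6 3

Row 1, column 2: row 1 has {6} and column 2 has {1, 3, 4, 5, 6}, leaving only 2.
Row 2, column 6: row 2 has {1, 2, 3, 4, 5} and column 6 has {4, 5}, leaving only 6.
Row 3, column 4: row 3 has {1, 4, 5, 6} and column 4 has {1, 2, 5, 6}, leaving only 3.
Row 1, column 4: row 1 has {2, 6} and column 4 has {1, 2, 3, 5, 6}, leaving only 4.
Row 1, column 1: row 1 has {2, 4, 6} and column 1 has {2, 3, 5}, leaving only 1.
Row 1, column 6: row 1 has {1, 2, 4, 6} and column 6 has {4, 5, 6}, leaving only 3.
Row 1, column 3: row 1 has {1, 2, 3, 4, 6} and column 3 has {1, 2, 4, 6}, leaving only 5.
So row 1 reads: 1 2 5 4 6 3.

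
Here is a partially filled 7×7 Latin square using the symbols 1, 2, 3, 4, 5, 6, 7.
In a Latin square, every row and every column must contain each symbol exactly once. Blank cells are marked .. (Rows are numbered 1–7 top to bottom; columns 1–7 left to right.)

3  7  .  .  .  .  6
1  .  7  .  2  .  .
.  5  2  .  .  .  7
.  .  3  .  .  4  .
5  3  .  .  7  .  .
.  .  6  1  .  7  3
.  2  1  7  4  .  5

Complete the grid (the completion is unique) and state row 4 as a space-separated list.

Row 2, column 7: row 2 has {1, 2, 7} and column 7 has {3, 5, 6, 7}, leaving only 4.
Row 2, column 2: row 2 has {1, 2, 4, 7} and column 2 has {2, 3, 5, 7}, leaving only 6.
Row 4, column 2: row 4 has {3, 4} and column 2 has {2, 3, 5, 6, 7}, leaving only 1.
Row 4, column 7: row 4 has {1, 3, 4} and column 7 has {3, 4, 5, 6, 7}, leaving only 2.
Row 5, column 3: row 5 has {3, 5, 7} and column 3 has {1, 2, 3, 6, 7}, leaving only 4.
Row 1, column 3: row 1 has {3, 6, 7} and column 3 has {1, 2, 3, 4, 6, 7}, leaving only 5.
Row 1, column 5: row 1 has {3, 5, 6, 7} and column 5 has {2, 4, 7}, leaving only 1.
Row 1, column 6: row 1 has {1, 3, 5, 6, 7} and column 6 has {4, 7}, leaving only 2.
Row 1, column 4: row 1 has {1, 2, 3, 5, 6, 7} and column 4 has {1, 7}, leaving only 4.
Row 5, column 7: row 5 has {3, 4, 5, 7} and column 7 has {2, 3, 4, 5, 6, 7}, leaving only 1.
Row 5, column 6: row 5 has {1, 3, 4, 5, 7} and column 6 has {2, 4, 7}, leaving only 6.
Row 5, column 4: row 5 has {1, 3, 4, 5, 6, 7} and column 4 has {1, 4, 7}, leaving only 2.
Row 6, column 2: row 6 has {1, 3, 6, 7} and column 2 has {1, 2, 3, 5, 6, 7}, leaving only 4.
Row 6, column 1: row 6 has {1, 3, 4, 6, 7} and column 1 has {1, 3, 5}, leaving only 2.
Row 6, column 5: row 6 has {1, 2, 3, 4, 6, 7} and column 5 has {1, 2, 4, 7}, leaving only 5.
Row 4, column 5: row 4 has {1, 2, 3, 4} and column 5 has {1, 2, 4, 5, 7}, leaving only 6.
Row 4, column 1: row 4 has {1, 2, 3, 4, 6} and column 1 has {1, 2, 3, 5}, leaving only 7.
Row 4, column 4: row 4 has {1, 2, 3, 4, 6, 7} and column 4 has {1, 2, 4, 7}, leaving only 5.
So row 4 reads: 7 1 3 5 6 4 2.

7 1 3 5 6 4 2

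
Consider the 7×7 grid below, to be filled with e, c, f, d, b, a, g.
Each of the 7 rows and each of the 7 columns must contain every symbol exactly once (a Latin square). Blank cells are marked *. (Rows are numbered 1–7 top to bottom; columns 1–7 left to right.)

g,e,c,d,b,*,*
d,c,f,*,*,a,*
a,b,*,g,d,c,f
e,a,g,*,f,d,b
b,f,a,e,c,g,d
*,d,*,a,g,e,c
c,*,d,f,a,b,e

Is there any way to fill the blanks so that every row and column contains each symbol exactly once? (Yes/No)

Yes

No row or column among the givens repeats a symbol, and propagating forced cells runs into no contradiction.
One valid completion exists (for instance, g e c d b f a / d c f b e a g / a b e g d c f / e a g c f d b / b f a e c g d / f d b a g e c / c g d f a b e).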